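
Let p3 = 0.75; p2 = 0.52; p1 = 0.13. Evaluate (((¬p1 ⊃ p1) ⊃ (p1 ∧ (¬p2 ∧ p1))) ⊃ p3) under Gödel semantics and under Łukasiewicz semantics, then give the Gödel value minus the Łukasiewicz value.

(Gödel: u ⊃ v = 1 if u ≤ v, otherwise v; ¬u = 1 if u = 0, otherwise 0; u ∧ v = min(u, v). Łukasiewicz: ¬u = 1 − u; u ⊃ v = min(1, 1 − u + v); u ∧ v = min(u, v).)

Gödel evaluation:
  ¬p1: Gödel ¬ of 0.13 = 0 (operand ≠ 0)
  (¬p1 ⊃ p1): 0 ≤ 0.13, so result = 1
  ¬p2: Gödel ¬ of 0.52 = 0 (operand ≠ 0)
  (¬p2 ∧ p1) = min(0, 0.13) = 0
  (p1 ∧ (¬p2 ∧ p1)) = min(0.13, 0) = 0
  ((¬p1 ⊃ p1) ⊃ (p1 ∧ (¬p2 ∧ p1))): 1 > 0, so result = 0
  (((¬p1 ⊃ p1) ⊃ (p1 ∧ (¬p2 ∧ p1))) ⊃ p3): 0 ≤ 0.75, so result = 1
  Gödel value = 1
Łukasiewicz evaluation:
  ¬p1: Łukasiewicz ¬ gives 1 − 0.13 = 0.87
  (¬p1 ⊃ p1): min(1, 1 − 0.87 + 0.13) = 0.26
  ¬p2: Łukasiewicz ¬ gives 1 − 0.52 = 0.48
  (¬p2 ∧ p1) = min(0.48, 0.13) = 0.13
  (p1 ∧ (¬p2 ∧ p1)) = min(0.13, 0.13) = 0.13
  ((¬p1 ⊃ p1) ⊃ (p1 ∧ (¬p2 ∧ p1))): min(1, 1 − 0.26 + 0.13) = 0.87
  (((¬p1 ⊃ p1) ⊃ (p1 ∧ (¬p2 ∧ p1))) ⊃ p3): min(1, 1 − 0.87 + 0.75) = 0.88
  Łukasiewicz value = 0.88
Difference: 1 − 0.88 = 0.12

0.12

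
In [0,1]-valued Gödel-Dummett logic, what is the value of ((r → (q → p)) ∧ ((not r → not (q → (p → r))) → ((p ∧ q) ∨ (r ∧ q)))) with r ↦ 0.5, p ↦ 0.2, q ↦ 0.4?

0.20

(q → p): 0.4 > 0.2, so result = 0.2
(r → (q → p)): 0.5 > 0.2, so result = 0.2
not r: Gödel ¬ of 0.5 = 0 (operand ≠ 0)
(p → r): 0.2 ≤ 0.5, so result = 1
(q → (p → r)): 0.4 ≤ 1, so result = 1
not (q → (p → r)): Gödel ¬ of 1 = 0 (operand ≠ 0)
(not r → not (q → (p → r))): 0 ≤ 0, so result = 1
(p ∧ q) = min(0.2, 0.4) = 0.2
(r ∧ q) = min(0.5, 0.4) = 0.4
((p ∧ q) ∨ (r ∧ q)) = max(0.2, 0.4) = 0.4
((not r → not (q → (p → r))) → ((p ∧ q) ∨ (r ∧ q))): 1 > 0.4, so result = 0.4
((r → (q → p)) ∧ ((not r → not (q → (p → r))) → ((p ∧ q) ∨ (r ∧ q)))) = min(0.2, 0.4) = 0.2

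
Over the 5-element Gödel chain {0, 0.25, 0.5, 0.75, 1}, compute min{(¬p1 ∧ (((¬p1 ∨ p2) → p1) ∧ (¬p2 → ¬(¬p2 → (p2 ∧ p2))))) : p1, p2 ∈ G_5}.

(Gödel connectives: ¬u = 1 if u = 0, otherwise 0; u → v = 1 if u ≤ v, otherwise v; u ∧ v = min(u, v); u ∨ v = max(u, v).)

0.00

The minimum is attained at p1 = 0, p2 = 0:
  ¬p1: Gödel ¬ of 0 = 1 (operand is 0)
  ¬p1: Gödel ¬ of 0 = 1 (operand is 0)
  (¬p1 ∨ p2) = max(1, 0) = 1
  ((¬p1 ∨ p2) → p1): 1 > 0, so result = 0
  ¬p2: Gödel ¬ of 0 = 1 (operand is 0)
  ¬p2: Gödel ¬ of 0 = 1 (operand is 0)
  (p2 ∧ p2) = min(0, 0) = 0
  (¬p2 → (p2 ∧ p2)): 1 > 0, so result = 0
  ¬(¬p2 → (p2 ∧ p2)): Gödel ¬ of 0 = 1 (operand is 0)
  (¬p2 → ¬(¬p2 → (p2 ∧ p2))): 1 ≤ 1, so result = 1
  (((¬p1 ∨ p2) → p1) ∧ (¬p2 → ¬(¬p2 → (p2 ∧ p2)))) = min(0, 1) = 0
  (¬p1 ∧ (((¬p1 ∨ p2) → p1) ∧ (¬p2 → ¬(¬p2 → (p2 ∧ p2))))) = min(1, 0) = 0
Checking all 25 assignments confirms none give a value below 0.00.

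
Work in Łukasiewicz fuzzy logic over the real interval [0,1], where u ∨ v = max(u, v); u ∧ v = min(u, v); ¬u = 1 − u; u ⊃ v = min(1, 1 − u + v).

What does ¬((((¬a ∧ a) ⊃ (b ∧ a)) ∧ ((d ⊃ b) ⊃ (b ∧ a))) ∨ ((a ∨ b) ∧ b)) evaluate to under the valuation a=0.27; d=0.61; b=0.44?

0.56

¬a: Łukasiewicz ¬ gives 1 − 0.27 = 0.73
(¬a ∧ a) = min(0.73, 0.27) = 0.27
(b ∧ a) = min(0.44, 0.27) = 0.27
((¬a ∧ a) ⊃ (b ∧ a)): min(1, 1 − 0.27 + 0.27) = 1
(d ⊃ b): min(1, 1 − 0.61 + 0.44) = 0.83
(b ∧ a) = min(0.44, 0.27) = 0.27
((d ⊃ b) ⊃ (b ∧ a)): min(1, 1 − 0.83 + 0.27) = 0.44
(((¬a ∧ a) ⊃ (b ∧ a)) ∧ ((d ⊃ b) ⊃ (b ∧ a))) = min(1, 0.44) = 0.44
(a ∨ b) = max(0.27, 0.44) = 0.44
((a ∨ b) ∧ b) = min(0.44, 0.44) = 0.44
((((¬a ∧ a) ⊃ (b ∧ a)) ∧ ((d ⊃ b) ⊃ (b ∧ a))) ∨ ((a ∨ b) ∧ b)) = max(0.44, 0.44) = 0.44
¬((((¬a ∧ a) ⊃ (b ∧ a)) ∧ ((d ⊃ b) ⊃ (b ∧ a))) ∨ ((a ∨ b) ∧ b)): Łukasiewicz ¬ gives 1 − 0.44 = 0.56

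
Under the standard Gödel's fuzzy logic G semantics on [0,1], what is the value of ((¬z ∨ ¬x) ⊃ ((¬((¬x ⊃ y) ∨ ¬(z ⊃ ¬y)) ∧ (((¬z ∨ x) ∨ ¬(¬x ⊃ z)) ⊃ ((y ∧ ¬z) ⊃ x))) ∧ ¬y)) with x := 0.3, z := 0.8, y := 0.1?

1.00

¬z: Gödel ¬ of 0.8 = 0 (operand ≠ 0)
¬x: Gödel ¬ of 0.3 = 0 (operand ≠ 0)
(¬z ∨ ¬x) = max(0, 0) = 0
¬x: Gödel ¬ of 0.3 = 0 (operand ≠ 0)
(¬x ⊃ y): 0 ≤ 0.1, so result = 1
¬y: Gödel ¬ of 0.1 = 0 (operand ≠ 0)
(z ⊃ ¬y): 0.8 > 0, so result = 0
¬(z ⊃ ¬y): Gödel ¬ of 0 = 1 (operand is 0)
((¬x ⊃ y) ∨ ¬(z ⊃ ¬y)) = max(1, 1) = 1
¬((¬x ⊃ y) ∨ ¬(z ⊃ ¬y)): Gödel ¬ of 1 = 0 (operand ≠ 0)
¬z: Gödel ¬ of 0.8 = 0 (operand ≠ 0)
(¬z ∨ x) = max(0, 0.3) = 0.3
¬x: Gödel ¬ of 0.3 = 0 (operand ≠ 0)
(¬x ⊃ z): 0 ≤ 0.8, so result = 1
¬(¬x ⊃ z): Gödel ¬ of 1 = 0 (operand ≠ 0)
((¬z ∨ x) ∨ ¬(¬x ⊃ z)) = max(0.3, 0) = 0.3
¬z: Gödel ¬ of 0.8 = 0 (operand ≠ 0)
(y ∧ ¬z) = min(0.1, 0) = 0
((y ∧ ¬z) ⊃ x): 0 ≤ 0.3, so result = 1
(((¬z ∨ x) ∨ ¬(¬x ⊃ z)) ⊃ ((y ∧ ¬z) ⊃ x)): 0.3 ≤ 1, so result = 1
(¬((¬x ⊃ y) ∨ ¬(z ⊃ ¬y)) ∧ (((¬z ∨ x) ∨ ¬(¬x ⊃ z)) ⊃ ((y ∧ ¬z) ⊃ x))) = min(0, 1) = 0
¬y: Gödel ¬ of 0.1 = 0 (operand ≠ 0)
((¬((¬x ⊃ y) ∨ ¬(z ⊃ ¬y)) ∧ (((¬z ∨ x) ∨ ¬(¬x ⊃ z)) ⊃ ((y ∧ ¬z) ⊃ x))) ∧ ¬y) = min(0, 0) = 0
((¬z ∨ ¬x) ⊃ ((¬((¬x ⊃ y) ∨ ¬(z ⊃ ¬y)) ∧ (((¬z ∨ x) ∨ ¬(¬x ⊃ z)) ⊃ ((y ∧ ¬z) ⊃ x))) ∧ ¬y)): 0 ≤ 0, so result = 1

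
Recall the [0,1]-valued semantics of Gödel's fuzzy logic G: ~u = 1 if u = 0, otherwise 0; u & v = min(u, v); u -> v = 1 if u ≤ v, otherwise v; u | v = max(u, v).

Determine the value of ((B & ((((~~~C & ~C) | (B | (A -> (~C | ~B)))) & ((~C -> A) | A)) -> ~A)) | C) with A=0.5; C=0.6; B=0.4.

0.60

~C: Gödel ¬ of 0.6 = 0 (operand ≠ 0)
~~C: Gödel ¬ of 0 = 1 (operand is 0)
~~~C: Gödel ¬ of 1 = 0 (operand ≠ 0)
~C: Gödel ¬ of 0.6 = 0 (operand ≠ 0)
(~~~C & ~C) = min(0, 0) = 0
~C: Gödel ¬ of 0.6 = 0 (operand ≠ 0)
~B: Gödel ¬ of 0.4 = 0 (operand ≠ 0)
(~C | ~B) = max(0, 0) = 0
(A -> (~C | ~B)): 0.5 > 0, so result = 0
(B | (A -> (~C | ~B))) = max(0.4, 0) = 0.4
((~~~C & ~C) | (B | (A -> (~C | ~B)))) = max(0, 0.4) = 0.4
~C: Gödel ¬ of 0.6 = 0 (operand ≠ 0)
(~C -> A): 0 ≤ 0.5, so result = 1
((~C -> A) | A) = max(1, 0.5) = 1
(((~~~C & ~C) | (B | (A -> (~C | ~B)))) & ((~C -> A) | A)) = min(0.4, 1) = 0.4
~A: Gödel ¬ of 0.5 = 0 (operand ≠ 0)
((((~~~C & ~C) | (B | (A -> (~C | ~B)))) & ((~C -> A) | A)) -> ~A): 0.4 > 0, so result = 0
(B & ((((~~~C & ~C) | (B | (A -> (~C | ~B)))) & ((~C -> A) | A)) -> ~A)) = min(0.4, 0) = 0
((B & ((((~~~C & ~C) | (B | (A -> (~C | ~B)))) & ((~C -> A) | A)) -> ~A)) | C) = max(0, 0.6) = 0.6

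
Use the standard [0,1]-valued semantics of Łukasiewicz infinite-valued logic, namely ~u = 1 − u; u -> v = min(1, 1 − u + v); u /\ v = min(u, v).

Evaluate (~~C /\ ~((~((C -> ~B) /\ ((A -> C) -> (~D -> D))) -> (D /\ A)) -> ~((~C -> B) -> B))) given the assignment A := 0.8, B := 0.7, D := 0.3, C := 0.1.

~C: Łukasiewicz ¬ gives 1 − 0.1 = 0.9
~~C: Łukasiewicz ¬ gives 1 − 0.9 = 0.1
~B: Łukasiewicz ¬ gives 1 − 0.7 = 0.3
(C -> ~B): min(1, 1 − 0.1 + 0.3) = 1
(A -> C): min(1, 1 − 0.8 + 0.1) = 0.3
~D: Łukasiewicz ¬ gives 1 − 0.3 = 0.7
(~D -> D): min(1, 1 − 0.7 + 0.3) = 0.6
((A -> C) -> (~D -> D)): min(1, 1 − 0.3 + 0.6) = 1
((C -> ~B) /\ ((A -> C) -> (~D -> D))) = min(1, 1) = 1
~((C -> ~B) /\ ((A -> C) -> (~D -> D))): Łukasiewicz ¬ gives 1 − 1 = 0
(D /\ A) = min(0.3, 0.8) = 0.3
(~((C -> ~B) /\ ((A -> C) -> (~D -> D))) -> (D /\ A)): min(1, 1 − 0 + 0.3) = 1
~C: Łukasiewicz ¬ gives 1 − 0.1 = 0.9
(~C -> B): min(1, 1 − 0.9 + 0.7) = 0.8
((~C -> B) -> B): min(1, 1 − 0.8 + 0.7) = 0.9
~((~C -> B) -> B): Łukasiewicz ¬ gives 1 − 0.9 = 0.1
((~((C -> ~B) /\ ((A -> C) -> (~D -> D))) -> (D /\ A)) -> ~((~C -> B) -> B)): min(1, 1 − 1 + 0.1) = 0.1
~((~((C -> ~B) /\ ((A -> C) -> (~D -> D))) -> (D /\ A)) -> ~((~C -> B) -> B)): Łukasiewicz ¬ gives 1 − 0.1 = 0.9
(~~C /\ ~((~((C -> ~B) /\ ((A -> C) -> (~D -> D))) -> (D /\ A)) -> ~((~C -> B) -> B))) = min(0.1, 0.9) = 0.1

0.10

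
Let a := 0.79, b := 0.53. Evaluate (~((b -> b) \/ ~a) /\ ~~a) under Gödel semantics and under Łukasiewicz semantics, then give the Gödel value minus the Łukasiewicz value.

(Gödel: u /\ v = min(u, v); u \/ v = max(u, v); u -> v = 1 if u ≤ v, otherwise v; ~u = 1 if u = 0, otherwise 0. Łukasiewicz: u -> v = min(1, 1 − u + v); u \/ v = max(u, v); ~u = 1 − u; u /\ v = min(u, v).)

0.00

Gödel evaluation:
  (b -> b): 0.53 ≤ 0.53, so result = 1
  ~a: Gödel ¬ of 0.79 = 0 (operand ≠ 0)
  ((b -> b) \/ ~a) = max(1, 0) = 1
  ~((b -> b) \/ ~a): Gödel ¬ of 1 = 0 (operand ≠ 0)
  ~a: Gödel ¬ of 0.79 = 0 (operand ≠ 0)
  ~~a: Gödel ¬ of 0 = 1 (operand is 0)
  (~((b -> b) \/ ~a) /\ ~~a) = min(0, 1) = 0
  Gödel value = 0
Łukasiewicz evaluation:
  (b -> b): min(1, 1 − 0.53 + 0.53) = 1
  ~a: Łukasiewicz ¬ gives 1 − 0.79 = 0.21
  ((b -> b) \/ ~a) = max(1, 0.21) = 1
  ~((b -> b) \/ ~a): Łukasiewicz ¬ gives 1 − 1 = 0
  ~a: Łukasiewicz ¬ gives 1 − 0.79 = 0.21
  ~~a: Łukasiewicz ¬ gives 1 − 0.21 = 0.79
  (~((b -> b) \/ ~a) /\ ~~a) = min(0, 0.79) = 0
  Łukasiewicz value = 0
Difference: 0 − 0 = 0.00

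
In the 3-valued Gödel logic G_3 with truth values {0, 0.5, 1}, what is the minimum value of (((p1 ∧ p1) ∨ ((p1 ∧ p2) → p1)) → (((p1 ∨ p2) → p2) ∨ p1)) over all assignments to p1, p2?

0.50

The minimum is attained at p1 = 0.5, p2 = 0:
  (p1 ∧ p1) = min(0.5, 0.5) = 0.5
  (p1 ∧ p2) = min(0.5, 0) = 0
  ((p1 ∧ p2) → p1): 0 ≤ 0.5, so result = 1
  ((p1 ∧ p1) ∨ ((p1 ∧ p2) → p1)) = max(0.5, 1) = 1
  (p1 ∨ p2) = max(0.5, 0) = 0.5
  ((p1 ∨ p2) → p2): 0.5 > 0, so result = 0
  (((p1 ∨ p2) → p2) ∨ p1) = max(0, 0.5) = 0.5
  (((p1 ∧ p1) ∨ ((p1 ∧ p2) → p1)) → (((p1 ∨ p2) → p2) ∨ p1)): 1 > 0.5, so result = 0.5
Checking all 9 assignments confirms none give a value below 0.50.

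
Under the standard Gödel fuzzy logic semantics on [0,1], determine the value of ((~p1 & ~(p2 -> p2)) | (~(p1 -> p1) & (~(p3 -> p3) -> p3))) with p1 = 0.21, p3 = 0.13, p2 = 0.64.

0.00

~p1: Gödel ¬ of 0.21 = 0 (operand ≠ 0)
(p2 -> p2): 0.64 ≤ 0.64, so result = 1
~(p2 -> p2): Gödel ¬ of 1 = 0 (operand ≠ 0)
(~p1 & ~(p2 -> p2)) = min(0, 0) = 0
(p1 -> p1): 0.21 ≤ 0.21, so result = 1
~(p1 -> p1): Gödel ¬ of 1 = 0 (operand ≠ 0)
(p3 -> p3): 0.13 ≤ 0.13, so result = 1
~(p3 -> p3): Gödel ¬ of 1 = 0 (operand ≠ 0)
(~(p3 -> p3) -> p3): 0 ≤ 0.13, so result = 1
(~(p1 -> p1) & (~(p3 -> p3) -> p3)) = min(0, 1) = 0
((~p1 & ~(p2 -> p2)) | (~(p1 -> p1) & (~(p3 -> p3) -> p3))) = max(0, 0) = 0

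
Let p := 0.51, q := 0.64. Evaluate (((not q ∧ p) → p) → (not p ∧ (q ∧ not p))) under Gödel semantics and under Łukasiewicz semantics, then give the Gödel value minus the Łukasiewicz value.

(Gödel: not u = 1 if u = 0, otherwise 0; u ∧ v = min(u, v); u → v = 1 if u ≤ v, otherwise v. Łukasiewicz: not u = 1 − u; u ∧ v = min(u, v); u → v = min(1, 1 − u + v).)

Gödel evaluation:
  not q: Gödel ¬ of 0.64 = 0 (operand ≠ 0)
  (not q ∧ p) = min(0, 0.51) = 0
  ((not q ∧ p) → p): 0 ≤ 0.51, so result = 1
  not p: Gödel ¬ of 0.51 = 0 (operand ≠ 0)
  not p: Gödel ¬ of 0.51 = 0 (operand ≠ 0)
  (q ∧ not p) = min(0.64, 0) = 0
  (not p ∧ (q ∧ not p)) = min(0, 0) = 0
  (((not q ∧ p) → p) → (not p ∧ (q ∧ not p))): 1 > 0, so result = 0
  Gödel value = 0
Łukasiewicz evaluation:
  not q: Łukasiewicz ¬ gives 1 − 0.64 = 0.36
  (not q ∧ p) = min(0.36, 0.51) = 0.36
  ((not q ∧ p) → p): min(1, 1 − 0.36 + 0.51) = 1
  not p: Łukasiewicz ¬ gives 1 − 0.51 = 0.49
  not p: Łukasiewicz ¬ gives 1 − 0.51 = 0.49
  (q ∧ not p) = min(0.64, 0.49) = 0.49
  (not p ∧ (q ∧ not p)) = min(0.49, 0.49) = 0.49
  (((not q ∧ p) → p) → (not p ∧ (q ∧ not p))): min(1, 1 − 1 + 0.49) = 0.49
  Łukasiewicz value = 0.49
Difference: 0 − 0.49 = -0.49

-0.49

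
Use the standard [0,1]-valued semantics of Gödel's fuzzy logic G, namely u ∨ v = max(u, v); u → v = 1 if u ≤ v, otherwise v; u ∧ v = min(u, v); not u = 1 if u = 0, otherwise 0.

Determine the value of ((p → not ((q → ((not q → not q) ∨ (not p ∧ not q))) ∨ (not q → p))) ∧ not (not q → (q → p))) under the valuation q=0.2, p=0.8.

0.00

not q: Gödel ¬ of 0.2 = 0 (operand ≠ 0)
not q: Gödel ¬ of 0.2 = 0 (operand ≠ 0)
(not q → not q): 0 ≤ 0, so result = 1
not p: Gödel ¬ of 0.8 = 0 (operand ≠ 0)
not q: Gödel ¬ of 0.2 = 0 (operand ≠ 0)
(not p ∧ not q) = min(0, 0) = 0
((not q → not q) ∨ (not p ∧ not q)) = max(1, 0) = 1
(q → ((not q → not q) ∨ (not p ∧ not q))): 0.2 ≤ 1, so result = 1
not q: Gödel ¬ of 0.2 = 0 (operand ≠ 0)
(not q → p): 0 ≤ 0.8, so result = 1
((q → ((not q → not q) ∨ (not p ∧ not q))) ∨ (not q → p)) = max(1, 1) = 1
not ((q → ((not q → not q) ∨ (not p ∧ not q))) ∨ (not q → p)): Gödel ¬ of 1 = 0 (operand ≠ 0)
(p → not ((q → ((not q → not q) ∨ (not p ∧ not q))) ∨ (not q → p))): 0.8 > 0, so result = 0
not q: Gödel ¬ of 0.2 = 0 (operand ≠ 0)
(q → p): 0.2 ≤ 0.8, so result = 1
(not q → (q → p)): 0 ≤ 1, so result = 1
not (not q → (q → p)): Gödel ¬ of 1 = 0 (operand ≠ 0)
((p → not ((q → ((not q → not q) ∨ (not p ∧ not q))) ∨ (not q → p))) ∧ not (not q → (q → p))) = min(0, 0) = 0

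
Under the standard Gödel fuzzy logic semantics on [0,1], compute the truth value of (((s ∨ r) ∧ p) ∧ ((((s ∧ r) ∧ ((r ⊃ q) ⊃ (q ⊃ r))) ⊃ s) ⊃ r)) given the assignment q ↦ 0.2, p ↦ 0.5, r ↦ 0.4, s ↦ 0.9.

(s ∨ r) = max(0.9, 0.4) = 0.9
((s ∨ r) ∧ p) = min(0.9, 0.5) = 0.5
(s ∧ r) = min(0.9, 0.4) = 0.4
(r ⊃ q): 0.4 > 0.2, so result = 0.2
(q ⊃ r): 0.2 ≤ 0.4, so result = 1
((r ⊃ q) ⊃ (q ⊃ r)): 0.2 ≤ 1, so result = 1
((s ∧ r) ∧ ((r ⊃ q) ⊃ (q ⊃ r))) = min(0.4, 1) = 0.4
(((s ∧ r) ∧ ((r ⊃ q) ⊃ (q ⊃ r))) ⊃ s): 0.4 ≤ 0.9, so result = 1
((((s ∧ r) ∧ ((r ⊃ q) ⊃ (q ⊃ r))) ⊃ s) ⊃ r): 1 > 0.4, so result = 0.4
(((s ∨ r) ∧ p) ∧ ((((s ∧ r) ∧ ((r ⊃ q) ⊃ (q ⊃ r))) ⊃ s) ⊃ r)) = min(0.5, 0.4) = 0.4

0.40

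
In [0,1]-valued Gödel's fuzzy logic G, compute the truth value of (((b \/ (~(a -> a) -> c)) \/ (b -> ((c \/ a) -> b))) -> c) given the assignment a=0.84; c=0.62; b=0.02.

0.62

(a -> a): 0.84 ≤ 0.84, so result = 1
~(a -> a): Gödel ¬ of 1 = 0 (operand ≠ 0)
(~(a -> a) -> c): 0 ≤ 0.62, so result = 1
(b \/ (~(a -> a) -> c)) = max(0.02, 1) = 1
(c \/ a) = max(0.62, 0.84) = 0.84
((c \/ a) -> b): 0.84 > 0.02, so result = 0.02
(b -> ((c \/ a) -> b)): 0.02 ≤ 0.02, so result = 1
((b \/ (~(a -> a) -> c)) \/ (b -> ((c \/ a) -> b))) = max(1, 1) = 1
(((b \/ (~(a -> a) -> c)) \/ (b -> ((c \/ a) -> b))) -> c): 1 > 0.62, so result = 0.62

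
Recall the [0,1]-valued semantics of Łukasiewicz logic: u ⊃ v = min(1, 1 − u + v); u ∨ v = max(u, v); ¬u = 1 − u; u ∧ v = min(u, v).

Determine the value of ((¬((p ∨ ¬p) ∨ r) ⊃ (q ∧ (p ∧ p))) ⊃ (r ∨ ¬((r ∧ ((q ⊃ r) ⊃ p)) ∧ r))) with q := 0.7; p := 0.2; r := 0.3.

¬p: Łukasiewicz ¬ gives 1 − 0.2 = 0.8
(p ∨ ¬p) = max(0.2, 0.8) = 0.8
((p ∨ ¬p) ∨ r) = max(0.8, 0.3) = 0.8
¬((p ∨ ¬p) ∨ r): Łukasiewicz ¬ gives 1 − 0.8 = 0.2
(p ∧ p) = min(0.2, 0.2) = 0.2
(q ∧ (p ∧ p)) = min(0.7, 0.2) = 0.2
(¬((p ∨ ¬p) ∨ r) ⊃ (q ∧ (p ∧ p))): min(1, 1 − 0.2 + 0.2) = 1
(q ⊃ r): min(1, 1 − 0.7 + 0.3) = 0.6
((q ⊃ r) ⊃ p): min(1, 1 − 0.6 + 0.2) = 0.6
(r ∧ ((q ⊃ r) ⊃ p)) = min(0.3, 0.6) = 0.3
((r ∧ ((q ⊃ r) ⊃ p)) ∧ r) = min(0.3, 0.3) = 0.3
¬((r ∧ ((q ⊃ r) ⊃ p)) ∧ r): Łukasiewicz ¬ gives 1 − 0.3 = 0.7
(r ∨ ¬((r ∧ ((q ⊃ r) ⊃ p)) ∧ r)) = max(0.3, 0.7) = 0.7
((¬((p ∨ ¬p) ∨ r) ⊃ (q ∧ (p ∧ p))) ⊃ (r ∨ ¬((r ∧ ((q ⊃ r) ⊃ p)) ∧ r))): min(1, 1 − 1 + 0.7) = 0.7

0.70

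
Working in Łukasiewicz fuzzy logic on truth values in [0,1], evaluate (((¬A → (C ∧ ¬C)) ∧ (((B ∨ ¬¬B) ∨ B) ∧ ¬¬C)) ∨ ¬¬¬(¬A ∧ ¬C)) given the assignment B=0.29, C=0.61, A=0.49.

¬A: Łukasiewicz ¬ gives 1 − 0.49 = 0.51
¬C: Łukasiewicz ¬ gives 1 − 0.61 = 0.39
(C ∧ ¬C) = min(0.61, 0.39) = 0.39
(¬A → (C ∧ ¬C)): min(1, 1 − 0.51 + 0.39) = 0.88
¬B: Łukasiewicz ¬ gives 1 − 0.29 = 0.71
¬¬B: Łukasiewicz ¬ gives 1 − 0.71 = 0.29
(B ∨ ¬¬B) = max(0.29, 0.29) = 0.29
((B ∨ ¬¬B) ∨ B) = max(0.29, 0.29) = 0.29
¬C: Łukasiewicz ¬ gives 1 − 0.61 = 0.39
¬¬C: Łukasiewicz ¬ gives 1 − 0.39 = 0.61
(((B ∨ ¬¬B) ∨ B) ∧ ¬¬C) = min(0.29, 0.61) = 0.29
((¬A → (C ∧ ¬C)) ∧ (((B ∨ ¬¬B) ∨ B) ∧ ¬¬C)) = min(0.88, 0.29) = 0.29
¬A: Łukasiewicz ¬ gives 1 − 0.49 = 0.51
¬C: Łukasiewicz ¬ gives 1 − 0.61 = 0.39
(¬A ∧ ¬C) = min(0.51, 0.39) = 0.39
¬(¬A ∧ ¬C): Łukasiewicz ¬ gives 1 − 0.39 = 0.61
¬¬(¬A ∧ ¬C): Łukasiewicz ¬ gives 1 − 0.61 = 0.39
¬¬¬(¬A ∧ ¬C): Łukasiewicz ¬ gives 1 − 0.39 = 0.61
(((¬A → (C ∧ ¬C)) ∧ (((B ∨ ¬¬B) ∨ B) ∧ ¬¬C)) ∨ ¬¬¬(¬A ∧ ¬C)) = max(0.29, 0.61) = 0.61

0.61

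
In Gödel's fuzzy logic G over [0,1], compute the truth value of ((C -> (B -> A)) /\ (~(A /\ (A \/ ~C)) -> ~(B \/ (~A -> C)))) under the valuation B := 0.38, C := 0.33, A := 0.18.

0.18

(B -> A): 0.38 > 0.18, so result = 0.18
(C -> (B -> A)): 0.33 > 0.18, so result = 0.18
~C: Gödel ¬ of 0.33 = 0 (operand ≠ 0)
(A \/ ~C) = max(0.18, 0) = 0.18
(A /\ (A \/ ~C)) = min(0.18, 0.18) = 0.18
~(A /\ (A \/ ~C)): Gödel ¬ of 0.18 = 0 (operand ≠ 0)
~A: Gödel ¬ of 0.18 = 0 (operand ≠ 0)
(~A -> C): 0 ≤ 0.33, so result = 1
(B \/ (~A -> C)) = max(0.38, 1) = 1
~(B \/ (~A -> C)): Gödel ¬ of 1 = 0 (operand ≠ 0)
(~(A /\ (A \/ ~C)) -> ~(B \/ (~A -> C))): 0 ≤ 0, so result = 1
((C -> (B -> A)) /\ (~(A /\ (A \/ ~C)) -> ~(B \/ (~A -> C)))) = min(0.18, 1) = 0.18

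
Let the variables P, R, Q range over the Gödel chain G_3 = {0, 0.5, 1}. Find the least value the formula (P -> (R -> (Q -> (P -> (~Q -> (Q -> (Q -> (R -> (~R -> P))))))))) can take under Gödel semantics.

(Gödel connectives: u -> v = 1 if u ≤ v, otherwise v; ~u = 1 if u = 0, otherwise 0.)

1.00

Every assignment gives 1. For instance at P = 0, R = 0, Q = 0:
  ~Q: Gödel ¬ of 0 = 1 (operand is 0)
  ~R: Gödel ¬ of 0 = 1 (operand is 0)
  (~R -> P): 1 > 0, so result = 0
  (R -> (~R -> P)): 0 ≤ 0, so result = 1
  (Q -> (R -> (~R -> P))): 0 ≤ 1, so result = 1
  (Q -> (Q -> (R -> (~R -> P)))): 0 ≤ 1, so result = 1
  (~Q -> (Q -> (Q -> (R -> (~R -> P))))): 1 ≤ 1, so result = 1
  (P -> (~Q -> (Q -> (Q -> (R -> (~R -> P)))))): 0 ≤ 1, so result = 1
  (Q -> (P -> (~Q -> (Q -> (Q -> (R -> (~R -> P))))))): 0 ≤ 1, so result = 1
  (R -> (Q -> (P -> (~Q -> (Q -> (Q -> (R -> (~R -> P)))))))): 0 ≤ 1, so result = 1
  (P -> (R -> (Q -> (P -> (~Q -> (Q -> (Q -> (R -> (~R -> P))))))))): 0 ≤ 1, so result = 1
All 27 assignments give value 1 — the formula is a G_3-tautology.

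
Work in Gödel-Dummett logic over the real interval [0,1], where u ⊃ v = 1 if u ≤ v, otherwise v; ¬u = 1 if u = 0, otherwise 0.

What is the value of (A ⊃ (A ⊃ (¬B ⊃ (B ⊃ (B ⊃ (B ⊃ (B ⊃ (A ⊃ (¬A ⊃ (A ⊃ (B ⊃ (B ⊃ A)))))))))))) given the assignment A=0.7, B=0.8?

¬B: Gödel ¬ of 0.8 = 0 (operand ≠ 0)
¬A: Gödel ¬ of 0.7 = 0 (operand ≠ 0)
(B ⊃ A): 0.8 > 0.7, so result = 0.7
(B ⊃ (B ⊃ A)): 0.8 > 0.7, so result = 0.7
(A ⊃ (B ⊃ (B ⊃ A))): 0.7 ≤ 0.7, so result = 1
(¬A ⊃ (A ⊃ (B ⊃ (B ⊃ A)))): 0 ≤ 1, so result = 1
(A ⊃ (¬A ⊃ (A ⊃ (B ⊃ (B ⊃ A))))): 0.7 ≤ 1, so result = 1
(B ⊃ (A ⊃ (¬A ⊃ (A ⊃ (B ⊃ (B ⊃ A)))))): 0.8 ≤ 1, so result = 1
(B ⊃ (B ⊃ (A ⊃ (¬A ⊃ (A ⊃ (B ⊃ (B ⊃ A))))))): 0.8 ≤ 1, so result = 1
(B ⊃ (B ⊃ (B ⊃ (A ⊃ (¬A ⊃ (A ⊃ (B ⊃ (B ⊃ A)))))))): 0.8 ≤ 1, so result = 1
(B ⊃ (B ⊃ (B ⊃ (B ⊃ (A ⊃ (¬A ⊃ (A ⊃ (B ⊃ (B ⊃ A))))))))): 0.8 ≤ 1, so result = 1
(¬B ⊃ (B ⊃ (B ⊃ (B ⊃ (B ⊃ (A ⊃ (¬A ⊃ (A ⊃ (B ⊃ (B ⊃ A)))))))))): 0 ≤ 1, so result = 1
(A ⊃ (¬B ⊃ (B ⊃ (B ⊃ (B ⊃ (B ⊃ (A ⊃ (¬A ⊃ (A ⊃ (B ⊃ (B ⊃ A))))))))))): 0.7 ≤ 1, so result = 1
(A ⊃ (A ⊃ (¬B ⊃ (B ⊃ (B ⊃ (B ⊃ (B ⊃ (A ⊃ (¬A ⊃ (A ⊃ (B ⊃ (B ⊃ A)))))))))))): 0.7 ≤ 1, so result = 1

1.00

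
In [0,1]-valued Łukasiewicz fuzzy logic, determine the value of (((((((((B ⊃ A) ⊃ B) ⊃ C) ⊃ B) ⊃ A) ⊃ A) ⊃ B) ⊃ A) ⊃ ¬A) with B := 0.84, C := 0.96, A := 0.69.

0.59

(B ⊃ A): min(1, 1 − 0.84 + 0.69) = 0.85
((B ⊃ A) ⊃ B): min(1, 1 − 0.85 + 0.84) = 0.99
(((B ⊃ A) ⊃ B) ⊃ C): min(1, 1 − 0.99 + 0.96) = 0.97
((((B ⊃ A) ⊃ B) ⊃ C) ⊃ B): min(1, 1 − 0.97 + 0.84) = 0.87
(((((B ⊃ A) ⊃ B) ⊃ C) ⊃ B) ⊃ A): min(1, 1 − 0.87 + 0.69) = 0.82
((((((B ⊃ A) ⊃ B) ⊃ C) ⊃ B) ⊃ A) ⊃ A): min(1, 1 − 0.82 + 0.69) = 0.87
(((((((B ⊃ A) ⊃ B) ⊃ C) ⊃ B) ⊃ A) ⊃ A) ⊃ B): min(1, 1 − 0.87 + 0.84) = 0.97
((((((((B ⊃ A) ⊃ B) ⊃ C) ⊃ B) ⊃ A) ⊃ A) ⊃ B) ⊃ A): min(1, 1 − 0.97 + 0.69) = 0.72
¬A: Łukasiewicz ¬ gives 1 − 0.69 = 0.31
(((((((((B ⊃ A) ⊃ B) ⊃ C) ⊃ B) ⊃ A) ⊃ A) ⊃ B) ⊃ A) ⊃ ¬A): min(1, 1 − 0.72 + 0.31) = 0.59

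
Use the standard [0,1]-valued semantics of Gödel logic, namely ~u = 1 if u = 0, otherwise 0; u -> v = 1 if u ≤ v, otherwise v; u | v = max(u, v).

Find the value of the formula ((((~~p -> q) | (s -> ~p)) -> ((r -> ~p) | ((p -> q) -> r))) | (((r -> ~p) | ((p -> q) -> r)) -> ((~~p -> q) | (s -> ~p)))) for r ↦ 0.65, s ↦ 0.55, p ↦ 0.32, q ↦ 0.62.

1.00

~p: Gödel ¬ of 0.32 = 0 (operand ≠ 0)
~~p: Gödel ¬ of 0 = 1 (operand is 0)
(~~p -> q): 1 > 0.62, so result = 0.62
~p: Gödel ¬ of 0.32 = 0 (operand ≠ 0)
(s -> ~p): 0.55 > 0, so result = 0
((~~p -> q) | (s -> ~p)) = max(0.62, 0) = 0.62
~p: Gödel ¬ of 0.32 = 0 (operand ≠ 0)
(r -> ~p): 0.65 > 0, so result = 0
(p -> q): 0.32 ≤ 0.62, so result = 1
((p -> q) -> r): 1 > 0.65, so result = 0.65
((r -> ~p) | ((p -> q) -> r)) = max(0, 0.65) = 0.65
(((~~p -> q) | (s -> ~p)) -> ((r -> ~p) | ((p -> q) -> r))): 0.62 ≤ 0.65, so result = 1
~p: Gödel ¬ of 0.32 = 0 (operand ≠ 0)
(r -> ~p): 0.65 > 0, so result = 0
(p -> q): 0.32 ≤ 0.62, so result = 1
((p -> q) -> r): 1 > 0.65, so result = 0.65
((r -> ~p) | ((p -> q) -> r)) = max(0, 0.65) = 0.65
~p: Gödel ¬ of 0.32 = 0 (operand ≠ 0)
~~p: Gödel ¬ of 0 = 1 (operand is 0)
(~~p -> q): 1 > 0.62, so result = 0.62
~p: Gödel ¬ of 0.32 = 0 (operand ≠ 0)
(s -> ~p): 0.55 > 0, so result = 0
((~~p -> q) | (s -> ~p)) = max(0.62, 0) = 0.62
(((r -> ~p) | ((p -> q) -> r)) -> ((~~p -> q) | (s -> ~p))): 0.65 > 0.62, so result = 0.62
((((~~p -> q) | (s -> ~p)) -> ((r -> ~p) | ((p -> q) -> r))) | (((r -> ~p) | ((p -> q) -> r)) -> ((~~p -> q) | (s -> ~p)))) = max(1, 0.62) = 1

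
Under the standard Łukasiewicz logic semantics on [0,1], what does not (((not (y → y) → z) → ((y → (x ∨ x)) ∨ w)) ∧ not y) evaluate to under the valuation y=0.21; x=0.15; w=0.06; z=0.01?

0.21

(y → y): min(1, 1 − 0.21 + 0.21) = 1
not (y → y): Łukasiewicz ¬ gives 1 − 1 = 0
(not (y → y) → z): min(1, 1 − 0 + 0.01) = 1
(x ∨ x) = max(0.15, 0.15) = 0.15
(y → (x ∨ x)): min(1, 1 − 0.21 + 0.15) = 0.94
((y → (x ∨ x)) ∨ w) = max(0.94, 0.06) = 0.94
((not (y → y) → z) → ((y → (x ∨ x)) ∨ w)): min(1, 1 − 1 + 0.94) = 0.94
not y: Łukasiewicz ¬ gives 1 − 0.21 = 0.79
(((not (y → y) → z) → ((y → (x ∨ x)) ∨ w)) ∧ not y) = min(0.94, 0.79) = 0.79
not (((not (y → y) → z) → ((y → (x ∨ x)) ∨ w)) ∧ not y): Łukasiewicz ¬ gives 1 − 0.79 = 0.21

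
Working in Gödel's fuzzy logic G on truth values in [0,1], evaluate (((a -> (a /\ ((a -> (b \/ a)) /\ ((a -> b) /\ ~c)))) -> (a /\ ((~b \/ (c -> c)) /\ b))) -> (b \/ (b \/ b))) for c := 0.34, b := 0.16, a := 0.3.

(b \/ a) = max(0.16, 0.3) = 0.3
(a -> (b \/ a)): 0.3 ≤ 0.3, so result = 1
(a -> b): 0.3 > 0.16, so result = 0.16
~c: Gödel ¬ of 0.34 = 0 (operand ≠ 0)
((a -> b) /\ ~c) = min(0.16, 0) = 0
((a -> (b \/ a)) /\ ((a -> b) /\ ~c)) = min(1, 0) = 0
(a /\ ((a -> (b \/ a)) /\ ((a -> b) /\ ~c))) = min(0.3, 0) = 0
(a -> (a /\ ((a -> (b \/ a)) /\ ((a -> b) /\ ~c)))): 0.3 > 0, so result = 0
~b: Gödel ¬ of 0.16 = 0 (operand ≠ 0)
(c -> c): 0.34 ≤ 0.34, so result = 1
(~b \/ (c -> c)) = max(0, 1) = 1
((~b \/ (c -> c)) /\ b) = min(1, 0.16) = 0.16
(a /\ ((~b \/ (c -> c)) /\ b)) = min(0.3, 0.16) = 0.16
((a -> (a /\ ((a -> (b \/ a)) /\ ((a -> b) /\ ~c)))) -> (a /\ ((~b \/ (c -> c)) /\ b))): 0 ≤ 0.16, so result = 1
(b \/ b) = max(0.16, 0.16) = 0.16
(b \/ (b \/ b)) = max(0.16, 0.16) = 0.16
(((a -> (a /\ ((a -> (b \/ a)) /\ ((a -> b) /\ ~c)))) -> (a /\ ((~b \/ (c -> c)) /\ b))) -> (b \/ (b \/ b))): 1 > 0.16, so result = 0.16

0.16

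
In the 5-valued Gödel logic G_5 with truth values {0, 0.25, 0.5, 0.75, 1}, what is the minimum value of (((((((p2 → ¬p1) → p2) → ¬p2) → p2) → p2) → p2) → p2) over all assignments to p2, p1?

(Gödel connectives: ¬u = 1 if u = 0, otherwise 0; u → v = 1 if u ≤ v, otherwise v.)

The minimum is attained at p2 = 0.25, p1 = 0:
  ¬p1: Gödel ¬ of 0 = 1 (operand is 0)
  (p2 → ¬p1): 0.25 ≤ 1, so result = 1
  ((p2 → ¬p1) → p2): 1 > 0.25, so result = 0.25
  ¬p2: Gödel ¬ of 0.25 = 0 (operand ≠ 0)
  (((p2 → ¬p1) → p2) → ¬p2): 0.25 > 0, so result = 0
  ((((p2 → ¬p1) → p2) → ¬p2) → p2): 0 ≤ 0.25, so result = 1
  (((((p2 → ¬p1) → p2) → ¬p2) → p2) → p2): 1 > 0.25, so result = 0.25
  ((((((p2 → ¬p1) → p2) → ¬p2) → p2) → p2) → p2): 0.25 ≤ 0.25, so result = 1
  (((((((p2 → ¬p1) → p2) → ¬p2) → p2) → p2) → p2) → p2): 1 > 0.25, so result = 0.25
Checking all 25 assignments confirms none give a value below 0.25.

0.25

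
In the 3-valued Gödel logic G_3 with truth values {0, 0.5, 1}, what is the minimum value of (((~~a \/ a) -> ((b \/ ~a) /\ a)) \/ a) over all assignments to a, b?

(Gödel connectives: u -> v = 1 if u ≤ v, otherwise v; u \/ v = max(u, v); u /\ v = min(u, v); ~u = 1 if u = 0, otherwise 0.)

0.50

The minimum is attained at a = 0.5, b = 0:
  ~a: Gödel ¬ of 0.5 = 0 (operand ≠ 0)
  ~~a: Gödel ¬ of 0 = 1 (operand is 0)
  (~~a \/ a) = max(1, 0.5) = 1
  ~a: Gödel ¬ of 0.5 = 0 (operand ≠ 0)
  (b \/ ~a) = max(0, 0) = 0
  ((b \/ ~a) /\ a) = min(0, 0.5) = 0
  ((~~a \/ a) -> ((b \/ ~a) /\ a)): 1 > 0, so result = 0
  (((~~a \/ a) -> ((b \/ ~a) /\ a)) \/ a) = max(0, 0.5) = 0.5
Checking all 9 assignments confirms none give a value below 0.50.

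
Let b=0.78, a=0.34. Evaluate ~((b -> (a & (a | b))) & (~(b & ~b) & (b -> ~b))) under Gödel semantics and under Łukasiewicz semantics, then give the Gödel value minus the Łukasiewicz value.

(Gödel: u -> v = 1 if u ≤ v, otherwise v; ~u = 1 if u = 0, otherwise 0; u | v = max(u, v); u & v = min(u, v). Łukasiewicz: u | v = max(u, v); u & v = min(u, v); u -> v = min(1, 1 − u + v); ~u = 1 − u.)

Gödel evaluation:
  (a | b) = max(0.34, 0.78) = 0.78
  (a & (a | b)) = min(0.34, 0.78) = 0.34
  (b -> (a & (a | b))): 0.78 > 0.34, so result = 0.34
  ~b: Gödel ¬ of 0.78 = 0 (operand ≠ 0)
  (b & ~b) = min(0.78, 0) = 0
  ~(b & ~b): Gödel ¬ of 0 = 1 (operand is 0)
  ~b: Gödel ¬ of 0.78 = 0 (operand ≠ 0)
  (b -> ~b): 0.78 > 0, so result = 0
  (~(b & ~b) & (b -> ~b)) = min(1, 0) = 0
  ((b -> (a & (a | b))) & (~(b & ~b) & (b -> ~b))) = min(0.34, 0) = 0
  ~((b -> (a & (a | b))) & (~(b & ~b) & (b -> ~b))): Gödel ¬ of 0 = 1 (operand is 0)
  Gödel value = 1
Łukasiewicz evaluation:
  (a | b) = max(0.34, 0.78) = 0.78
  (a & (a | b)) = min(0.34, 0.78) = 0.34
  (b -> (a & (a | b))): min(1, 1 − 0.78 + 0.34) = 0.56
  ~b: Łukasiewicz ¬ gives 1 − 0.78 = 0.22
  (b & ~b) = min(0.78, 0.22) = 0.22
  ~(b & ~b): Łukasiewicz ¬ gives 1 − 0.22 = 0.78
  ~b: Łukasiewicz ¬ gives 1 − 0.78 = 0.22
  (b -> ~b): min(1, 1 − 0.78 + 0.22) = 0.44
  (~(b & ~b) & (b -> ~b)) = min(0.78, 0.44) = 0.44
  ((b -> (a & (a | b))) & (~(b & ~b) & (b -> ~b))) = min(0.56, 0.44) = 0.44
  ~((b -> (a & (a | b))) & (~(b & ~b) & (b -> ~b))): Łukasiewicz ¬ gives 1 − 0.44 = 0.56
  Łukasiewicz value = 0.56
Difference: 1 − 0.56 = 0.44

0.44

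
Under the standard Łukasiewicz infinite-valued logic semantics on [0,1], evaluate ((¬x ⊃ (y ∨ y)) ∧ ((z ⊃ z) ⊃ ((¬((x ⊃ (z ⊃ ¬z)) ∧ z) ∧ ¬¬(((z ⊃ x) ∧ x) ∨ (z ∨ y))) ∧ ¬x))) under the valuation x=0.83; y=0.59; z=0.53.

¬x: Łukasiewicz ¬ gives 1 − 0.83 = 0.17
(y ∨ y) = max(0.59, 0.59) = 0.59
(¬x ⊃ (y ∨ y)): min(1, 1 − 0.17 + 0.59) = 1
(z ⊃ z): min(1, 1 − 0.53 + 0.53) = 1
¬z: Łukasiewicz ¬ gives 1 − 0.53 = 0.47
(z ⊃ ¬z): min(1, 1 − 0.53 + 0.47) = 0.94
(x ⊃ (z ⊃ ¬z)): min(1, 1 − 0.83 + 0.94) = 1
((x ⊃ (z ⊃ ¬z)) ∧ z) = min(1, 0.53) = 0.53
¬((x ⊃ (z ⊃ ¬z)) ∧ z): Łukasiewicz ¬ gives 1 − 0.53 = 0.47
(z ⊃ x): min(1, 1 − 0.53 + 0.83) = 1
((z ⊃ x) ∧ x) = min(1, 0.83) = 0.83
(z ∨ y) = max(0.53, 0.59) = 0.59
(((z ⊃ x) ∧ x) ∨ (z ∨ y)) = max(0.83, 0.59) = 0.83
¬(((z ⊃ x) ∧ x) ∨ (z ∨ y)): Łukasiewicz ¬ gives 1 − 0.83 = 0.17
¬¬(((z ⊃ x) ∧ x) ∨ (z ∨ y)): Łukasiewicz ¬ gives 1 − 0.17 = 0.83
(¬((x ⊃ (z ⊃ ¬z)) ∧ z) ∧ ¬¬(((z ⊃ x) ∧ x) ∨ (z ∨ y))) = min(0.47, 0.83) = 0.47
¬x: Łukasiewicz ¬ gives 1 − 0.83 = 0.17
((¬((x ⊃ (z ⊃ ¬z)) ∧ z) ∧ ¬¬(((z ⊃ x) ∧ x) ∨ (z ∨ y))) ∧ ¬x) = min(0.47, 0.17) = 0.17
((z ⊃ z) ⊃ ((¬((x ⊃ (z ⊃ ¬z)) ∧ z) ∧ ¬¬(((z ⊃ x) ∧ x) ∨ (z ∨ y))) ∧ ¬x)): min(1, 1 − 1 + 0.17) = 0.17
((¬x ⊃ (y ∨ y)) ∧ ((z ⊃ z) ⊃ ((¬((x ⊃ (z ⊃ ¬z)) ∧ z) ∧ ¬¬(((z ⊃ x) ∧ x) ∨ (z ∨ y))) ∧ ¬x))) = min(1, 0.17) = 0.17

0.17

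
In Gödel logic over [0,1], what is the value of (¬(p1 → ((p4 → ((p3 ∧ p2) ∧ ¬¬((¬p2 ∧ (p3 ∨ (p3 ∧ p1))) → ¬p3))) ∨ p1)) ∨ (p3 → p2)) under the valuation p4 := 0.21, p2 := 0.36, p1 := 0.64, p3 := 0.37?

(p3 ∧ p2) = min(0.37, 0.36) = 0.36
¬p2: Gödel ¬ of 0.36 = 0 (operand ≠ 0)
(p3 ∧ p1) = min(0.37, 0.64) = 0.37
(p3 ∨ (p3 ∧ p1)) = max(0.37, 0.37) = 0.37
(¬p2 ∧ (p3 ∨ (p3 ∧ p1))) = min(0, 0.37) = 0
¬p3: Gödel ¬ of 0.37 = 0 (operand ≠ 0)
((¬p2 ∧ (p3 ∨ (p3 ∧ p1))) → ¬p3): 0 ≤ 0, so result = 1
¬((¬p2 ∧ (p3 ∨ (p3 ∧ p1))) → ¬p3): Gödel ¬ of 1 = 0 (operand ≠ 0)
¬¬((¬p2 ∧ (p3 ∨ (p3 ∧ p1))) → ¬p3): Gödel ¬ of 0 = 1 (operand is 0)
((p3 ∧ p2) ∧ ¬¬((¬p2 ∧ (p3 ∨ (p3 ∧ p1))) → ¬p3)) = min(0.36, 1) = 0.36
(p4 → ((p3 ∧ p2) ∧ ¬¬((¬p2 ∧ (p3 ∨ (p3 ∧ p1))) → ¬p3))): 0.21 ≤ 0.36, so result = 1
((p4 → ((p3 ∧ p2) ∧ ¬¬((¬p2 ∧ (p3 ∨ (p3 ∧ p1))) → ¬p3))) ∨ p1) = max(1, 0.64) = 1
(p1 → ((p4 → ((p3 ∧ p2) ∧ ¬¬((¬p2 ∧ (p3 ∨ (p3 ∧ p1))) → ¬p3))) ∨ p1)): 0.64 ≤ 1, so result = 1
¬(p1 → ((p4 → ((p3 ∧ p2) ∧ ¬¬((¬p2 ∧ (p3 ∨ (p3 ∧ p1))) → ¬p3))) ∨ p1)): Gödel ¬ of 1 = 0 (operand ≠ 0)
(p3 → p2): 0.37 > 0.36, so result = 0.36
(¬(p1 → ((p4 → ((p3 ∧ p2) ∧ ¬¬((¬p2 ∧ (p3 ∨ (p3 ∧ p1))) → ¬p3))) ∨ p1)) ∨ (p3 → p2)) = max(0, 0.36) = 0.36

0.36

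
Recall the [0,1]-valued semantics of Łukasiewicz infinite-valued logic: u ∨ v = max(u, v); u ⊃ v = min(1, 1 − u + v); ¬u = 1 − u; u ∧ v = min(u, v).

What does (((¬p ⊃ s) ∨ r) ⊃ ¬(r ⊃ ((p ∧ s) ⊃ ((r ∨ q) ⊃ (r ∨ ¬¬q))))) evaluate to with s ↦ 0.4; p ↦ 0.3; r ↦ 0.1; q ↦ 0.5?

¬p: Łukasiewicz ¬ gives 1 − 0.3 = 0.7
(¬p ⊃ s): min(1, 1 − 0.7 + 0.4) = 0.7
((¬p ⊃ s) ∨ r) = max(0.7, 0.1) = 0.7
(p ∧ s) = min(0.3, 0.4) = 0.3
(r ∨ q) = max(0.1, 0.5) = 0.5
¬q: Łukasiewicz ¬ gives 1 − 0.5 = 0.5
¬¬q: Łukasiewicz ¬ gives 1 − 0.5 = 0.5
(r ∨ ¬¬q) = max(0.1, 0.5) = 0.5
((r ∨ q) ⊃ (r ∨ ¬¬q)): min(1, 1 − 0.5 + 0.5) = 1
((p ∧ s) ⊃ ((r ∨ q) ⊃ (r ∨ ¬¬q))): min(1, 1 − 0.3 + 1) = 1
(r ⊃ ((p ∧ s) ⊃ ((r ∨ q) ⊃ (r ∨ ¬¬q)))): min(1, 1 − 0.1 + 1) = 1
¬(r ⊃ ((p ∧ s) ⊃ ((r ∨ q) ⊃ (r ∨ ¬¬q)))): Łukasiewicz ¬ gives 1 − 1 = 0
(((¬p ⊃ s) ∨ r) ⊃ ¬(r ⊃ ((p ∧ s) ⊃ ((r ∨ q) ⊃ (r ∨ ¬¬q))))): min(1, 1 − 0.7 + 0) = 0.3

0.30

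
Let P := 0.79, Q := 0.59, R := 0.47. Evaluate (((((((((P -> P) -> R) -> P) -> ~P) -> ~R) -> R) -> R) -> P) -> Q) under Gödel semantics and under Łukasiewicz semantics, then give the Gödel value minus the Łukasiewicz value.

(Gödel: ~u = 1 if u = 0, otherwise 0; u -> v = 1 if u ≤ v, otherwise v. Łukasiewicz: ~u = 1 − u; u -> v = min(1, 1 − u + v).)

-0.21

Gödel evaluation:
  (P -> P): 0.79 ≤ 0.79, so result = 1
  ((P -> P) -> R): 1 > 0.47, so result = 0.47
  (((P -> P) -> R) -> P): 0.47 ≤ 0.79, so result = 1
  ~P: Gödel ¬ of 0.79 = 0 (operand ≠ 0)
  ((((P -> P) -> R) -> P) -> ~P): 1 > 0, so result = 0
  ~R: Gödel ¬ of 0.47 = 0 (operand ≠ 0)
  (((((P -> P) -> R) -> P) -> ~P) -> ~R): 0 ≤ 0, so result = 1
  ((((((P -> P) -> R) -> P) -> ~P) -> ~R) -> R): 1 > 0.47, so result = 0.47
  (((((((P -> P) -> R) -> P) -> ~P) -> ~R) -> R) -> R): 0.47 ≤ 0.47, so result = 1
  ((((((((P -> P) -> R) -> P) -> ~P) -> ~R) -> R) -> R) -> P): 1 > 0.79, so result = 0.79
  (((((((((P -> P) -> R) -> P) -> ~P) -> ~R) -> R) -> R) -> P) -> Q): 0.79 > 0.59, so result = 0.59
  Gödel value = 0.59
Łukasiewicz evaluation:
  (P -> P): min(1, 1 − 0.79 + 0.79) = 1
  ((P -> P) -> R): min(1, 1 − 1 + 0.47) = 0.47
  (((P -> P) -> R) -> P): min(1, 1 − 0.47 + 0.79) = 1
  ~P: Łukasiewicz ¬ gives 1 − 0.79 = 0.21
  ((((P -> P) -> R) -> P) -> ~P): min(1, 1 − 1 + 0.21) = 0.21
  ~R: Łukasiewicz ¬ gives 1 − 0.47 = 0.53
  (((((P -> P) -> R) -> P) -> ~P) -> ~R): min(1, 1 − 0.21 + 0.53) = 1
  ((((((P -> P) -> R) -> P) -> ~P) -> ~R) -> R): min(1, 1 − 1 + 0.47) = 0.47
  (((((((P -> P) -> R) -> P) -> ~P) -> ~R) -> R) -> R): min(1, 1 − 0.47 + 0.47) = 1
  ((((((((P -> P) -> R) -> P) -> ~P) -> ~R) -> R) -> R) -> P): min(1, 1 − 1 + 0.79) = 0.79
  (((((((((P -> P) -> R) -> P) -> ~P) -> ~R) -> R) -> R) -> P) -> Q): min(1, 1 − 0.79 + 0.59) = 0.8
  Łukasiewicz value = 0.8
Difference: 0.59 − 0.8 = -0.21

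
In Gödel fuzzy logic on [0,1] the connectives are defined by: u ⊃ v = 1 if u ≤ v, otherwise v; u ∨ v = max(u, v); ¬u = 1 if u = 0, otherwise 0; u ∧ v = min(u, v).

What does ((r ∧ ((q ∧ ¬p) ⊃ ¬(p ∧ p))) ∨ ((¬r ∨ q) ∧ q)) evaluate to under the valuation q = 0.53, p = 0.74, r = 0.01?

0.53

¬p: Gödel ¬ of 0.74 = 0 (operand ≠ 0)
(q ∧ ¬p) = min(0.53, 0) = 0
(p ∧ p) = min(0.74, 0.74) = 0.74
¬(p ∧ p): Gödel ¬ of 0.74 = 0 (operand ≠ 0)
((q ∧ ¬p) ⊃ ¬(p ∧ p)): 0 ≤ 0, so result = 1
(r ∧ ((q ∧ ¬p) ⊃ ¬(p ∧ p))) = min(0.01, 1) = 0.01
¬r: Gödel ¬ of 0.01 = 0 (operand ≠ 0)
(¬r ∨ q) = max(0, 0.53) = 0.53
((¬r ∨ q) ∧ q) = min(0.53, 0.53) = 0.53
((r ∧ ((q ∧ ¬p) ⊃ ¬(p ∧ p))) ∨ ((¬r ∨ q) ∧ q)) = max(0.01, 0.53) = 0.53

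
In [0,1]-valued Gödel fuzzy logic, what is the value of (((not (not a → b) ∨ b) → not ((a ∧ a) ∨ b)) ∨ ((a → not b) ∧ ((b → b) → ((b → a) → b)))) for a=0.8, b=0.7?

not a: Gödel ¬ of 0.8 = 0 (operand ≠ 0)
(not a → b): 0 ≤ 0.7, so result = 1
not (not a → b): Gödel ¬ of 1 = 0 (operand ≠ 0)
(not (not a → b) ∨ b) = max(0, 0.7) = 0.7
(a ∧ a) = min(0.8, 0.8) = 0.8
((a ∧ a) ∨ b) = max(0.8, 0.7) = 0.8
not ((a ∧ a) ∨ b): Gödel ¬ of 0.8 = 0 (operand ≠ 0)
((not (not a → b) ∨ b) → not ((a ∧ a) ∨ b)): 0.7 > 0, so result = 0
not b: Gödel ¬ of 0.7 = 0 (operand ≠ 0)
(a → not b): 0.8 > 0, so result = 0
(b → b): 0.7 ≤ 0.7, so result = 1
(b → a): 0.7 ≤ 0.8, so result = 1
((b → a) → b): 1 > 0.7, so result = 0.7
((b → b) → ((b → a) → b)): 1 > 0.7, so result = 0.7
((a → not b) ∧ ((b → b) → ((b → a) → b))) = min(0, 0.7) = 0
(((not (not a → b) ∨ b) → not ((a ∧ a) ∨ b)) ∨ ((a → not b) ∧ ((b → b) → ((b → a) → b)))) = max(0, 0) = 0

0.00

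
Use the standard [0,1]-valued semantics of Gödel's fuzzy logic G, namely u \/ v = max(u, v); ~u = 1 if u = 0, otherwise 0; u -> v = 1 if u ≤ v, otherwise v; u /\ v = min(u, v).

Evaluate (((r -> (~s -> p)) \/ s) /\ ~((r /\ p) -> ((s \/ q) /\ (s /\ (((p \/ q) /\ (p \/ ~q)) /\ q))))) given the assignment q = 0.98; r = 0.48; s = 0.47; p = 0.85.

0.00

~s: Gödel ¬ of 0.47 = 0 (operand ≠ 0)
(~s -> p): 0 ≤ 0.85, so result = 1
(r -> (~s -> p)): 0.48 ≤ 1, so result = 1
((r -> (~s -> p)) \/ s) = max(1, 0.47) = 1
(r /\ p) = min(0.48, 0.85) = 0.48
(s \/ q) = max(0.47, 0.98) = 0.98
(p \/ q) = max(0.85, 0.98) = 0.98
~q: Gödel ¬ of 0.98 = 0 (operand ≠ 0)
(p \/ ~q) = max(0.85, 0) = 0.85
((p \/ q) /\ (p \/ ~q)) = min(0.98, 0.85) = 0.85
(((p \/ q) /\ (p \/ ~q)) /\ q) = min(0.85, 0.98) = 0.85
(s /\ (((p \/ q) /\ (p \/ ~q)) /\ q)) = min(0.47, 0.85) = 0.47
((s \/ q) /\ (s /\ (((p \/ q) /\ (p \/ ~q)) /\ q))) = min(0.98, 0.47) = 0.47
((r /\ p) -> ((s \/ q) /\ (s /\ (((p \/ q) /\ (p \/ ~q)) /\ q)))): 0.48 > 0.47, so result = 0.47
~((r /\ p) -> ((s \/ q) /\ (s /\ (((p \/ q) /\ (p \/ ~q)) /\ q)))): Gödel ¬ of 0.47 = 0 (operand ≠ 0)
(((r -> (~s -> p)) \/ s) /\ ~((r /\ p) -> ((s \/ q) /\ (s /\ (((p \/ q) /\ (p \/ ~q)) /\ q))))) = min(1, 0) = 0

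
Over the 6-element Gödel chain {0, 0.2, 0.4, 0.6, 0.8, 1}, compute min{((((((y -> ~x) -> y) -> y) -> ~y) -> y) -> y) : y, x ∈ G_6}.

The minimum is attained at y = 0.2, x = 0:
  ~x: Gödel ¬ of 0 = 1 (operand is 0)
  (y -> ~x): 0.2 ≤ 1, so result = 1
  ((y -> ~x) -> y): 1 > 0.2, so result = 0.2
  (((y -> ~x) -> y) -> y): 0.2 ≤ 0.2, so result = 1
  ~y: Gödel ¬ of 0.2 = 0 (operand ≠ 0)
  ((((y -> ~x) -> y) -> y) -> ~y): 1 > 0, so result = 0
  (((((y -> ~x) -> y) -> y) -> ~y) -> y): 0 ≤ 0.2, so result = 1
  ((((((y -> ~x) -> y) -> y) -> ~y) -> y) -> y): 1 > 0.2, so result = 0.2
Checking all 36 assignments confirms none give a value below 0.20.

0.20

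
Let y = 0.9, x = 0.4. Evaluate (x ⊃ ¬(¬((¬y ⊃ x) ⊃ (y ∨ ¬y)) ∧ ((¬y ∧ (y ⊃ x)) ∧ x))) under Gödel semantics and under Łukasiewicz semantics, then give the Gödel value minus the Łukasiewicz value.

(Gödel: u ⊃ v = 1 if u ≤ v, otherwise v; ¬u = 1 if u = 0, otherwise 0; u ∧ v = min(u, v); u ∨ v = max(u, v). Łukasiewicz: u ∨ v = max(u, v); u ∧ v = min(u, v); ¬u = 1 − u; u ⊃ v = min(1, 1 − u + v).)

Gödel evaluation:
  ¬y: Gödel ¬ of 0.9 = 0 (operand ≠ 0)
  (¬y ⊃ x): 0 ≤ 0.4, so result = 1
  ¬y: Gödel ¬ of 0.9 = 0 (operand ≠ 0)
  (y ∨ ¬y) = max(0.9, 0) = 0.9
  ((¬y ⊃ x) ⊃ (y ∨ ¬y)): 1 > 0.9, so result = 0.9
  ¬((¬y ⊃ x) ⊃ (y ∨ ¬y)): Gödel ¬ of 0.9 = 0 (operand ≠ 0)
  ¬y: Gödel ¬ of 0.9 = 0 (operand ≠ 0)
  (y ⊃ x): 0.9 > 0.4, so result = 0.4
  (¬y ∧ (y ⊃ x)) = min(0, 0.4) = 0
  ((¬y ∧ (y ⊃ x)) ∧ x) = min(0, 0.4) = 0
  (¬((¬y ⊃ x) ⊃ (y ∨ ¬y)) ∧ ((¬y ∧ (y ⊃ x)) ∧ x)) = min(0, 0) = 0
  ¬(¬((¬y ⊃ x) ⊃ (y ∨ ¬y)) ∧ ((¬y ∧ (y ⊃ x)) ∧ x)): Gödel ¬ of 0 = 1 (operand is 0)
  (x ⊃ ¬(¬((¬y ⊃ x) ⊃ (y ∨ ¬y)) ∧ ((¬y ∧ (y ⊃ x)) ∧ x))): 0.4 ≤ 1, so result = 1
  Gödel value = 1
Łukasiewicz evaluation:
  ¬y: Łukasiewicz ¬ gives 1 − 0.9 = 0.1
  (¬y ⊃ x): min(1, 1 − 0.1 + 0.4) = 1
  ¬y: Łukasiewicz ¬ gives 1 − 0.9 = 0.1
  (y ∨ ¬y) = max(0.9, 0.1) = 0.9
  ((¬y ⊃ x) ⊃ (y ∨ ¬y)): min(1, 1 − 1 + 0.9) = 0.9
  ¬((¬y ⊃ x) ⊃ (y ∨ ¬y)): Łukasiewicz ¬ gives 1 − 0.9 = 0.1
  ¬y: Łukasiewicz ¬ gives 1 − 0.9 = 0.1
  (y ⊃ x): min(1, 1 − 0.9 + 0.4) = 0.5
  (¬y ∧ (y ⊃ x)) = min(0.1, 0.5) = 0.1
  ((¬y ∧ (y ⊃ x)) ∧ x) = min(0.1, 0.4) = 0.1
  (¬((¬y ⊃ x) ⊃ (y ∨ ¬y)) ∧ ((¬y ∧ (y ⊃ x)) ∧ x)) = min(0.1, 0.1) = 0.1
  ¬(¬((¬y ⊃ x) ⊃ (y ∨ ¬y)) ∧ ((¬y ∧ (y ⊃ x)) ∧ x)): Łukasiewicz ¬ gives 1 − 0.1 = 0.9
  (x ⊃ ¬(¬((¬y ⊃ x) ⊃ (y ∨ ¬y)) ∧ ((¬y ∧ (y ⊃ x)) ∧ x))): min(1, 1 − 0.4 + 0.9) = 1
  Łukasiewicz value = 1
Difference: 1 − 1 = 0.00

0.00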